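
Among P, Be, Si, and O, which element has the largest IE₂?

The second ionization energy removes an electron from the +1 ion. For each element: P⁺ still has 4 valence electrons; Be⁺ still has 1 valence electron; Si⁺ still has 3 valence electrons; O⁺ still has 5 valence electrons.
All are still removing valence electrons, so compare the +1 ions as you would atoms: IE_2 generally rises across a period (higher Z_eff) and falls down a group (larger shell), subject to the usual subshell exceptions.
Valence configurations: P⁺ [Ne]3s²3p², Be⁺ [He]2s¹, Si⁺ [Ne]3s²3p¹, O⁺ [He]2s²2p³.
Approximate IE_2 values (kJ/mol): P 1907, Be 1757, Si 1577, O 3388.
Hence IE_2: Si < Be < P < O.

O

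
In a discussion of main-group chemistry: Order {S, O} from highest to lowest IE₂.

After 1 electron has been removed, what remains? S⁺ still has 5 valence electrons; O⁺ still has 5 valence electrons.
All are still removing valence electrons, so compare the +1 ions as you would atoms: IE_2 generally rises across a period (higher Z_eff) and falls down a group (larger shell), subject to the usual subshell exceptions.
Valence configurations: S⁺ [Ne]3s²3p³, O⁺ [He]2s²2p³.
The numbers (kJ/mol): S 2252, O 3388.
Hence IE_2: S < O.

O > S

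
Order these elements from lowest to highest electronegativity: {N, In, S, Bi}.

N is in period 2, group 15; S is in period 3, group 16; In is in period 5, group 13; Bi is in period 6, group 15.
Smaller atoms with higher effective nuclear charge are more electronegative.
Neither a single period nor a single group — weigh both effects.
Bi > In: the two effects oppose for this pair; the across-period effect wins (2.02 vs 1.78).
S > Bi: relative to Bi, both the across-period and down-group shifts push S's electronegativity up.
N > S: the two effects oppose for this pair; the down-group effect wins (3.04 vs 2.58).
For reference (Pauling): N 3.04, S 2.58, In 1.78, Bi 2.02.
So from lowest to highest: In < Bi < S < N.

In < Bi < S < N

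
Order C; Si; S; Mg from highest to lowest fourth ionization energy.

Mg > C > S > Si

After 3 electrons have been removed, what remains? C³⁺ still has 1 valence electron; Si³⁺ still has 1 valence electron; S³⁺ still has 3 valence electrons; Mg³⁺ is already 1 electron into the core.
Core electrons are held far more tightly than valence electrons, so Mg tops the IE_4 order.
Valence configurations: C³⁺ [He]2s¹, Si³⁺ [Ne]3s¹, S³⁺ [Ne]3s²3p¹.
Tabulated IE_4 (kJ/mol): C 6223, Si 4356, S 4556, Mg 10543.
So the fourth ionization energies run Si < S < C < Mg.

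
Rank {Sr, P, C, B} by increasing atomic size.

C < B < P < Sr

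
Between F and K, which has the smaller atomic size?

F is in period 2, group 17; K is in period 4, group 1.
Across a period the added protons contract the valence shell; down a group each new principal shell makes the atom larger.
Here both period and group differ, so the two effects have to be weighed against each other.
K > F: both effects reinforce here, so K is clearly the larger of the two.
For reference (pm): F 64, K 196.
So F has the smaller atomic size (F < K).

F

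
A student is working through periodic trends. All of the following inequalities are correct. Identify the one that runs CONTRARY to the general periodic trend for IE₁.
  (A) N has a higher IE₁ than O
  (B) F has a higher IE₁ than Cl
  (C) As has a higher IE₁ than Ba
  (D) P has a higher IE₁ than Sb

The general trend: IE₁ increases across a period and decreases down a group.
(A) N (period 2, group 15) vs O (period 2, group 16): the stated order contradicts the simple trend.
(B) F (period 2, group 17) vs Cl (period 3, group 17): the stated order agrees with the simple trend.
(C) As (period 4, group 15) vs Ba (period 6, group 2): the stated order agrees with the simple trend.
(D) P (period 3, group 15) vs Sb (period 5, group 15): the stated order agrees with the simple trend.
The exception is (A): pairing an electron in O's 2p⁴ costs repulsion energy, so O ionizes more easily than half-filled N (2p³).

(A)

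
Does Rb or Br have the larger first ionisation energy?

Across a period the outer electron is held more tightly (higher IE₁); down a group it sits in a higher shell, more shielded, and comes off more easily.
Here both period and group differ, so the two effects have to be weighed against each other.
Br > Rb: relative to Rb, both the across-period and down-group shifts push Br's first ionization energy up.
For reference (kJ/mol): Br 1140, Rb 403.
So Br has the larger first ionisation energy (Br > Rb).

Br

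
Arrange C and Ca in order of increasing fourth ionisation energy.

Consider each +3 ion: C³⁺ still has 1 valence electron; Ca³⁺ is already 1 electron into the core.
Core electrons are held far more tightly than valence electrons, so Ca tops the IE_4 order.
Approximate IE_4 values (kJ/mol): C 6223, Ca 6491.
Overall IE_4 order: C < Ca.

C < Ca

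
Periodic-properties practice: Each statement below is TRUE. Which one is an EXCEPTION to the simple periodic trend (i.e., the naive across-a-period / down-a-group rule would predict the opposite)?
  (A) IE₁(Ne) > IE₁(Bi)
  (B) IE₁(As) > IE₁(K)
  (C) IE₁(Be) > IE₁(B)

(C)

The general trend: first ionisation energy increases across a period and decreases down a group.
(A) Ne (period 2, group 18) vs Bi (period 6, group 15): the stated order agrees with the simple trend.
(B) As (period 4, group 15) vs K (period 4, group 1): the stated order agrees with the simple trend.
(C) Be (period 2, group 2) vs B (period 2, group 13): the stated order contradicts the simple trend.
The exception is (C): removing B's lone 2p electron is easier than breaking Be's filled 2s².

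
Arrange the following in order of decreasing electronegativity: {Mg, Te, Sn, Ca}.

Mg is in period 3, group 2; Ca is in period 4, group 2; Sn is in period 5, group 14; Te is in period 5, group 16.
Electronegativity increases across a period and decreases down a group, tracking effective nuclear charge and atomic size.
These span different periods and groups, so the two trends combine.
Mg > Ca: Mg sits above Ca in group 2, so the down-group effect alone puts Mg higher.
Sn > Mg: the two effects oppose for this pair; the across-period effect wins (1.96 vs 1.31).
Te > Sn: both are in period 5; the period trend gives Te the larger value.
Tabulated electronegativity (Pauling): Mg 1.31, Ca 1.00, Sn 1.96, Te 2.10.
So from highest to lowest: Te > Sn > Mg > Ca.

Te > Sn > Mg > Ca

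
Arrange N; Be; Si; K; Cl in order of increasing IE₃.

Si, Cl, K, N, Be

The third ionization energy removes an electron from the +2 ion. For each element: N²⁺ still has 3 valence electrons; Be²⁺ is the bare [He] core; Si²⁺ still has 2 valence electrons; K²⁺ is already 1 electron into the core; Cl²⁺ still has 5 valence electrons.
Usually core removal costs more than valence removal, but here the competition is close: a tightly held n=2 valence electron can cost more to remove than an n=3 core electron, so the actual values have to decide it.
Valence configurations: N²⁺ [He]2s²2p¹, Si²⁺ [Ne]3s², Cl²⁺ [Ne]3s²3p³.
Tabulated IE_3 (kJ/mol): N 4578, Be 14849, Si 3232, K 4420, Cl 3822.
So the third ionization energies run Si < Cl < K < N < Be.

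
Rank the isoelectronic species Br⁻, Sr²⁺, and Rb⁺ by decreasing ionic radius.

All of these have 36 electrons, so size is governed by nuclear charge alone: the more protons, the stronger the pull on the same electron cloud, and the smaller the ion.
Nuclear charges: Sr²⁺ (Z=38), Rb⁺ (Z=37), Br⁻ (Z=35).
Largest to smallest: Br⁻ > Rb⁺ > Sr²⁺.

Br⁻ > Rb⁺ > Sr²⁺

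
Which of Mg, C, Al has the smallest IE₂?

Mg

IE_2 is the cost of taking one more electron from the +1 cation: Mg⁺ still has 1 valence electron; C⁺ still has 3 valence electrons; Al⁺ still has 2 valence electrons.
All are still removing valence electrons, so compare the +1 ions as you would atoms: IE_2 generally rises across a period (higher Z_eff) and falls down a group (larger shell), subject to the usual subshell exceptions.
Valence configurations: Mg⁺ [Ne]3s¹, C⁺ [He]2s²2p¹, Al⁺ [Ne]3s².
The numbers (kJ/mol): Mg 1451, C 2353, Al 1817.
So the second ionization energies run Mg < Al < C.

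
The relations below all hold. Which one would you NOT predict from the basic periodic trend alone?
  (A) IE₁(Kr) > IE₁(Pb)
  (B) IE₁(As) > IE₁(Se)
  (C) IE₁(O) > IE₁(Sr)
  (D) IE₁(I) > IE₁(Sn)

The general trend: IE₁ increases across a period and decreases down a group.
(A) Kr (period 4, group 18) vs Pb (period 6, group 14): the stated order agrees with the simple trend.
(B) As (period 4, group 15) vs Se (period 4, group 16): the stated order contradicts the simple trend.
(C) O (period 2, group 16) vs Sr (period 5, group 2): the stated order agrees with the simple trend.
(D) I (period 5, group 17) vs Sn (period 5, group 14): the stated order agrees with the simple trend.
The exception is (B): Se (4p⁴) ionizes more easily than half-filled As (4p³).

(B)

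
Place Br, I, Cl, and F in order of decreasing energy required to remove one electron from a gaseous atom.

F, Cl, Br, I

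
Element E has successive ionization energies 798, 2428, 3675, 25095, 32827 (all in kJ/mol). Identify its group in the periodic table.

Group 13

Look for the largest jump between consecutive ionization energies: IE4/IE3 ≈ 6.8, far larger than any earlier ratio.
That jump marks the point where a core electron is being removed. So the atom has 3 valence electrons.
A main-group element with 3 valence electrons is in group 13.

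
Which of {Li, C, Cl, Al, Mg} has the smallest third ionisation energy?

IE_3 is the cost of taking one more electron from the +2 cation: Li²⁺ is already 1 electron into the core; C²⁺ still has 2 valence electrons; Cl²⁺ still has 5 valence electrons; Al²⁺ still has 1 valence electron; Mg²⁺ is the bare [Ne] core.
Breaking into a closed-shell core is much more expensive than removing a leftover valence electron — Mg and Li have the largest IE_3 here.
Valence configurations: C²⁺ [He]2s², Cl²⁺ [Ne]3s²3p³, Al²⁺ [Ne]3s¹.
The numbers (kJ/mol): Li 11815, C 4620, Cl 3822, Al 2745, Mg 7733.
Hence IE_3: Al < Cl < C < Mg < Li.

Al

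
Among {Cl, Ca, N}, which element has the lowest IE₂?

Ca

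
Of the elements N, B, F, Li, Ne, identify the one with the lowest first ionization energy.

Li is in period 2, group 1; B is in period 2, group 13; N is in period 2, group 15; F is in period 2, group 17; Ne is in period 2, group 18.
Across a period the outer electron is held more tightly (higher IE₁); down a group it sits in a higher shell, more shielded, and comes off more easily.
All lie in period 2, so first ionization energy increases left to right.
The lowest first ionization energy among these belongs to Li.

Li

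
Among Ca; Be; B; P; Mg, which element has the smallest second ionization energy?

Ca

IE_2 is the cost of taking one more electron from the +1 cation: Ca⁺ still has 1 valence electron; Be⁺ still has 1 valence electron; B⁺ still has 2 valence electrons; P⁺ still has 4 valence electrons; Mg⁺ still has 1 valence electron.
All are still removing valence electrons, so compare the +1 ions as you would atoms: IE_2 generally rises across a period (higher Z_eff) and falls down a group (larger shell), subject to the usual subshell exceptions.
Valence configurations: Ca⁺ [Ar]4s¹, Be⁺ [He]2s¹, B⁺ [He]2s², P⁺ [Ne]3s²3p², Mg⁺ [Ne]3s¹.
Approximate IE_2 values (kJ/mol): Ca 1145, Be 1757, B 2427, P 1907, Mg 1451.
Putting it together, IE_2: Ca < Mg < Be < P < B.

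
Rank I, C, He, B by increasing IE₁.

B < I < C < He

He is in period 1, group 18; B is in period 2, group 13; C is in period 2, group 14; I is in period 5, group 17.
First ionization energy rises across a period (greater Z_eff holds electrons more tightly) and falls down a group (valence electrons are farther from the nucleus).
Neither a single period nor a single group — weigh both effects.
I > B: the two effects oppose for this pair; the across-period effect wins (1008 vs 801 kJ/mol).
C > I: the two effects oppose for this pair; the down-group effect wins (1086 vs 1008 kJ/mol).
He > C: both effects reinforce here, so He is clearly the higher of the two.
Tabulated first ionization energy (kJ/mol): He 2372, B 801, C 1086, I 1008.
So from lowest to highest: B < I < C < He.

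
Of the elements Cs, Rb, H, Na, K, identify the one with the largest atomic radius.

Cs

Radius decreases left→right (rising Z_eff, same n) and increases top→bottom (higher n).
All are in group 1, so atomic radius increases down the group.
The largest atomic radius among these belongs to Cs.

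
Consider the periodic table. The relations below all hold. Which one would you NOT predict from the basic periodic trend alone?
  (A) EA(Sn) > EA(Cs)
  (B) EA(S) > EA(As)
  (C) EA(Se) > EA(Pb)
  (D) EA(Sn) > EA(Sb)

The general trend: electron affinity increases across a period and decreases down a group.
(A) Sn (period 5, group 14) vs Cs (period 6, group 1): the stated order agrees with the simple trend.
(B) S (period 3, group 16) vs As (period 4, group 15): the stated order agrees with the simple trend.
(C) Se (period 4, group 16) vs Pb (period 6, group 14): the stated order agrees with the simple trend.
(D) Sn (period 5, group 14) vs Sb (period 5, group 15): the stated order contradicts the simple trend.
The exception is (D): adding an electron to Sb's half-filled 5p³ is unfavourable, so Sn has the more exothermic EA.

(D)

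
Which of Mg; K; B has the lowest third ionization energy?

Consider each +2 ion: Mg²⁺ is the bare [Ne] core; K²⁺ is already 1 electron into the core; B²⁺ still has 1 valence electron.
Breaking into a closed-shell core is much more expensive than removing a leftover valence electron — K and Mg have the largest IE_3 here.
Tabulated IE_3 (kJ/mol): Mg 7733, K 4420, B 3660.
Overall IE_3 order: B < K < Mg.

B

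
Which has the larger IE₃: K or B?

K

After 2 electrons have been removed, what remains? K²⁺ is already 1 electron into the core; B²⁺ still has 1 valence electron.
Pulling an electron out of a noble-gas core costs far more than removing a remaining valence electron, so K sits at the high end of IE_3.
The numbers (kJ/mol): K 4420, B 3660.
Putting it together, IE_3: B < K.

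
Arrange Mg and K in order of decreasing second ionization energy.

K, Mg

Consider each +1 ion: Mg⁺ still has 1 valence electron; K⁺ is the bare [Ar] core.
Pulling an electron out of a noble-gas core costs far more than removing a remaining valence electron, so K sits at the high end of IE_2.
Tabulated IE_2 (kJ/mol): Mg 1451, K 3052.
Hence IE_2: Mg < K.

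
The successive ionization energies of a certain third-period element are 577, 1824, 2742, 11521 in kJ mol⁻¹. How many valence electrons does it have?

3

Look for the largest jump between consecutive ionization energies: IE4/IE3 ≈ 4.2, far larger than any earlier ratio.
That jump marks the point where a core electron is being removed. So the atom has 3 valence electrons.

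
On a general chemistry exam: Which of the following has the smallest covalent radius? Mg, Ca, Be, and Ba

Be

Be is in period 2, group 2; Mg is in period 3, group 2; Ca is in period 4, group 2; Ba is in period 6, group 2.
Across a period the added protons contract the valence shell; down a group each new principal shell makes the atom larger.
All are in group 2, so atomic radius increases down the group.
The smallest covalent radius among these belongs to Be.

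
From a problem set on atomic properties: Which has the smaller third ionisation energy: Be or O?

The third ionization energy removes an electron from the +2 ion. For each element: Be²⁺ is the bare [He] core; O²⁺ still has 4 valence electrons.
Breaking into a closed-shell core is much more expensive than removing a leftover valence electron — Be has the largest IE_3 here.
Tabulated IE_3 (kJ/mol): Be 14849, O 5300.
Hence IE_3: O < Be.

O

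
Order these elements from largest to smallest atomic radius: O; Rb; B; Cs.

Cs, Rb, B, O

B is in period 2, group 13; O is in period 2, group 16; Rb is in period 5, group 1; Cs is in period 6, group 1.
Atomic radius shrinks across a period as nuclear charge pulls the same shell inward, and grows down a group as new shells are added.
Neither a single period nor a single group — weigh both effects.
B > O: B lies to the left of O in period 2, so the across-period effect alone puts B larger.
Rb > B: relative to B, both the across-period and down-group shifts push Rb's atomic radius up.
Cs > Rb: Cs sits below Rb in group 1, so the down-group effect alone puts Cs larger.
Tabulated atomic radius (pm): B 85, O 63, Rb 210, Cs 232.
So from largest to smallest: Cs > Rb > B > O.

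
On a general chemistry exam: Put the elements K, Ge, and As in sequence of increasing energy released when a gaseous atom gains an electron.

K is in period 4, group 1; Ge is in period 4, group 14; As is in period 4, group 15.
EA tends to increase across a period and decrease down a group, though the pattern is less regular than for IE or radius.
All lie in period 4; the across-period trend (electron affinity increases left to right) applies, with the exception below.
Note the exception: Ge has a higher electron affinity than As, contrary to the simple trend — adding an electron to As's half-filled 4p³ is unfavourable, so Ge (4p²) has the more exothermic EA.
Approximate values (kJ/mol): K 48, Ge 119, As 78.
So from lowest to highest: K < As < Ge.

K < As < Ge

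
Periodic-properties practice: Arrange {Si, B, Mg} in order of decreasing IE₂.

After 1 electron has been removed, what remains? Si⁺ still has 3 valence electrons; B⁺ still has 2 valence electrons; Mg⁺ still has 1 valence electron.
All are still removing valence electrons, so compare the +1 ions as you would atoms: IE_2 generally rises across a period (higher Z_eff) and falls down a group (larger shell), subject to the usual subshell exceptions.
Valence configurations: Si⁺ [Ne]3s²3p¹, B⁺ [He]2s², Mg⁺ [Ne]3s¹.
Tabulated IE_2 (kJ/mol): Si 1577, B 2427, Mg 1451.
Overall IE_2 order: Mg < Si < B.

B, Si, Mg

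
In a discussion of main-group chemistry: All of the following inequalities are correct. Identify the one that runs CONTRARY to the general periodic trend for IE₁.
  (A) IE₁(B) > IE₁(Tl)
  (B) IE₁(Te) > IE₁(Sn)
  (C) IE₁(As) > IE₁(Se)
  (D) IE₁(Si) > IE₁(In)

(C)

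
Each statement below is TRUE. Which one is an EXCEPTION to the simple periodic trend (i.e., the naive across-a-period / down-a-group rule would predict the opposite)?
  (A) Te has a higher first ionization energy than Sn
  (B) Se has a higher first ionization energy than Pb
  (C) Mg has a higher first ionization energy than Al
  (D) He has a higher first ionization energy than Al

(C)

The general trend: first ionization energy increases across a period and decreases down a group.
(A) Te (period 5, group 16) vs Sn (period 5, group 14): the stated order agrees with the simple trend.
(B) Se (period 4, group 16) vs Pb (period 6, group 14): the stated order agrees with the simple trend.
(C) Mg (period 3, group 2) vs Al (period 3, group 13): the stated order contradicts the simple trend.
(D) He (period 1, group 18) vs Al (period 3, group 13): the stated order agrees with the simple trend.
The exception is (C): Al's single 3p electron is easier to remove than one from Mg's filled 3s².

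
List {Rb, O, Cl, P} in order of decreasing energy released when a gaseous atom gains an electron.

Cl, O, P, Rb

O is in period 2, group 16; P is in period 3, group 15; Cl is in period 3, group 17; Rb is in period 5, group 1.
Adding an electron releases more energy for atoms nearer the top right (short of the noble gases).
Neither a single period nor a single group — weigh both effects.
P > Rb: relative to Rb, both the across-period and down-group shifts push P's electron affinity up.
O > P: both effects reinforce here, so O is clearly the higher of the two.
Cl > O: the two effects oppose for this pair; the across-period effect wins (349 vs 141 kJ/mol).
For reference (kJ/mol): O 141, P 72, Cl 349, Rb 47.
So from highest to lowest: Cl > O > P > Rb.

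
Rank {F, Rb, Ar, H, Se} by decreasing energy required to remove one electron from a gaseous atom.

F, Ar, H, Se, Rb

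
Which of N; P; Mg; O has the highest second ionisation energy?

O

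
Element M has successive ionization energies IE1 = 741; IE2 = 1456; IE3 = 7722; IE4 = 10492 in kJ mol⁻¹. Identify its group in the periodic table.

Look for the largest jump between consecutive ionization energies: IE3/IE2 ≈ 5.3, far larger than any earlier ratio.
That jump marks the point where a core electron is being removed. So the atom has 2 valence electrons.
A main-group element with 2 valence electrons is in group 2.

Group 2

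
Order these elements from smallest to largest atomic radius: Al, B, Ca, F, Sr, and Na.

B is in period 2, group 13; F is in period 2, group 17; Na is in period 3, group 1; Al is in period 3, group 13; Ca is in period 4, group 2; Sr is in period 5, group 2.
Moving right in a period, electrons are added to the same shell under a stronger nuclear pull, so atoms get smaller; moving down, a new shell is opened and atoms get larger.
Neither a single period nor a single group — weigh both effects.
B > F: B lies to the left of F in period 2, so the across-period effect alone puts B larger.
Al > B: Al sits below B in group 13, so the down-group effect alone puts Al larger.
Na > Al: Na lies to the left of Al in period 3, so the across-period effect alone puts Na larger.
Ca > Na: the two effects oppose for this pair; the down-group effect wins (171 vs 155 pm).
Sr > Ca: Sr sits below Ca in group 2, so the down-group effect alone puts Sr larger.
Tabulated atomic radius (pm): B 85, F 64, Na 155, Al 126, Ca 171, Sr 185.
So from smallest to largest: F < B < Al < Na < Ca < Sr.

F, B, Al, Na, Ca, Sr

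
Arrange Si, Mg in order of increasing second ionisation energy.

Mg < Si

IE_2 is the cost of taking one more electron from the +1 cation: Si⁺ still has 3 valence electrons; Mg⁺ still has 1 valence electron.
All are still removing valence electrons, so compare the +1 ions as you would atoms: IE_2 generally rises across a period (higher Z_eff) and falls down a group (larger shell), subject to the usual subshell exceptions.
Valence configurations: Si⁺ [Ne]3s²3p¹, Mg⁺ [Ne]3s¹.
Tabulated IE_2 (kJ/mol): Si 1577, Mg 1451.
Hence IE_2: Mg < Si.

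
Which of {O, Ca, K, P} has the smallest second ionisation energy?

Ca

After 1 electron has been removed, what remains? O⁺ still has 5 valence electrons; Ca⁺ still has 1 valence electron; K⁺ is the bare [Ar] core; P⁺ still has 4 valence electrons.
Usually core removal costs more than valence removal, but here the competition is close: a tightly held n=2 valence electron can cost more to remove than an n=3 core electron, so the actual values have to decide it.
Valence configurations: O⁺ [He]2s²2p³, Ca⁺ [Ar]4s¹, P⁺ [Ne]3s²3p².
The numbers (kJ/mol): O 3388, Ca 1145, K 3052, P 1907.
Overall IE_2 order: Ca < P < K < O.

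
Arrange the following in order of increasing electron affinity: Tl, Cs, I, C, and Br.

Tl, Cs, C, I, Br

C is in period 2, group 14; Br is in period 4, group 17; I is in period 5, group 17; Cs is in period 6, group 1; Tl is in period 6, group 13.
Atoms with high Z_eff and room in the valence shell (especially the halogens) have the most exothermic electron affinities.
Neither a single period nor a single group — weigh both effects.
Cs > Tl: this pair runs against the simple trend — see the exception note.
C > Cs: both effects reinforce here, so C is clearly the higher of the two.
I > C: period and group pull opposite ways; the across-period shift dominates (295 vs 122 kJ/mol).
Br > I: Br sits above I in group 17, so the down-group effect alone puts Br higher.
Note the exception: Cs has a higher electron affinity than Tl, contrary to the simple trend — Tl's ns²np¹ configuration gives only a small electron affinity — the sparsely filled np subshell binds an added electron weakly.
For reference (kJ/mol): C 122, Br 325, I 295, Cs 46, Tl 19.
So from lowest to highest: Tl < Cs < C < I < Br.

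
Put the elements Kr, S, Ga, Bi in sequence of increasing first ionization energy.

Ga < Bi < S < Kr

S is in period 3, group 16; Ga is in period 4, group 13; Kr is in period 4, group 18; Bi is in period 6, group 15.
Removing the outermost electron gets harder across a period and easier down a group.
Neither a single period nor a single group — weigh both effects.
Bi > Ga: the two effects oppose for this pair; the across-period effect wins (703 vs 579 kJ/mol).
S > Bi: relative to Bi, both the across-period and down-group shifts push S's first ionization energy up.
Kr > S: period and group pull opposite ways; the across-period shift dominates (1351 vs 1000 kJ/mol).
Approximate values (kJ/mol): S 1000, Ga 579, Kr 1351, Bi 703.
So from lowest to highest: Ga < Bi < S < Kr.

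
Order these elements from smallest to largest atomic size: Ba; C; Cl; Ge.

C is in period 2, group 14; Cl is in period 3, group 17; Ge is in period 4, group 14; Ba is in period 6, group 2.
Atomic radius shrinks across a period as nuclear charge pulls the same shell inward, and grows down a group as new shells are added.
Here both period and group differ, so the two effects have to be weighed against each other.
Cl > C: the two effects oppose for this pair; the down-group effect wins (99 vs 75 pm).
Ge > Cl: both effects reinforce here, so Ge is clearly the larger of the two.
Ba > Ge: both effects reinforce here, so Ba is clearly the larger of the two.
For reference (pm): C 75, Cl 99, Ge 121, Ba 196.
So from smallest to largest: C < Cl < Ge < Ba.

C < Cl < Ge < Ba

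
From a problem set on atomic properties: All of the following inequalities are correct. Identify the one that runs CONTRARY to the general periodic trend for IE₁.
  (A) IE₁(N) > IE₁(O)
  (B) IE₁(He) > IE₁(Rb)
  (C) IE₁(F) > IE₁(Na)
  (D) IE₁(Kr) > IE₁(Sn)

The general trend: IE₁ increases across a period and decreases down a group.
(A) N (period 2, group 15) vs O (period 2, group 16): the stated order contradicts the simple trend.
(B) He (period 1, group 18) vs Rb (period 5, group 1): the stated order agrees with the simple trend.
(C) F (period 2, group 17) vs Na (period 3, group 1): the stated order agrees with the simple trend.
(D) Kr (period 4, group 18) vs Sn (period 5, group 14): the stated order agrees with the simple trend.
The exception is (A): pairing an electron in O's 2p⁴ costs repulsion energy, so O ionizes more easily than half-filled N (2p³).

(A)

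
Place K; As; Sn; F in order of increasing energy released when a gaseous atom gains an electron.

K < As < Sn < F

EA tends to increase across a period and decrease down a group, though the pattern is less regular than for IE or radius.
These span different periods and groups, so the two trends combine.
As > K: As lies to the right of K in period 4, so the across-period effect alone puts As higher.
Sn > As: this pair runs against the simple trend — see the exception note.
F > Sn: relative to Sn, both the across-period and down-group shifts push F's electron affinity up.
Note the exception: Sn has a higher electron affinity than As, contrary to the simple trend — adding an electron to As's half-filled np³ subshell costs electron-pairing energy.
Approximate values (kJ/mol): F 328, K 48, As 78, Sn 107.
So from lowest to highest: K < As < Sn < F.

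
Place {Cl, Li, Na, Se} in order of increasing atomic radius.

Cl < Se < Li < Na

Li is in period 2, group 1; Na is in period 3, group 1; Cl is in period 3, group 17; Se is in period 4, group 16.
Radius decreases left→right (rising Z_eff, same n) and increases top→bottom (higher n).
These span different periods and groups, so the two trends combine.
Se > Cl: relative to Cl, both the across-period and down-group shifts push Se's atomic radius up.
Li > Se: the two effects oppose for this pair; the across-period effect wins (133 vs 116 pm).
Na > Li: they share group 1; the group trend gives Na the larger value.
Tabulated atomic radius (pm): Li 133, Na 155, Cl 99, Se 116.
So from smallest to largest: Cl < Se < Li < Na.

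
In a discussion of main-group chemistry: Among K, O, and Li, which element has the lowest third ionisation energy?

Consider each +2 ion: K²⁺ is already 1 electron into the core; O²⁺ still has 4 valence electrons; Li²⁺ is already 1 electron into the core.
Usually core removal costs more than valence removal, but here the competition is close: a tightly held n=2 valence electron can cost more to remove than an n=3 core electron, so the actual values have to decide it.
Approximate IE_3 values (kJ/mol): K 4420, O 5300, Li 11815.
Hence IE_3: K < O < Li.

K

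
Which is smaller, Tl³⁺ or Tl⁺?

Both ions have Z = 81 protons, but Tl³⁺ has lost more electrons, so its remaining electrons feel a larger effective nuclear charge per electron and are pulled in more tightly.
Higher positive charge → smaller ion, so Tl⁺ > Tl³⁺.

Tl³⁺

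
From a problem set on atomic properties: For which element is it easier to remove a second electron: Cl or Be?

Be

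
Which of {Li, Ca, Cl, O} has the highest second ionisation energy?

IE_2 is the cost of taking one more electron from the +1 cation: Li⁺ is the bare [He] core; Ca⁺ still has 1 valence electron; Cl⁺ still has 6 valence electrons; O⁺ still has 5 valence electrons.
Core electrons are held far more tightly than valence electrons, so Li tops the IE_2 order.
Valence configurations: Ca⁺ [Ar]4s¹, Cl⁺ [Ne]3s²3p⁴, O⁺ [He]2s²2p³.
Approximate IE_2 values (kJ/mol): Li 7298, Ca 1145, Cl 2298, O 3388.
Putting it together, IE_2: Ca < Cl < O < Li.

Li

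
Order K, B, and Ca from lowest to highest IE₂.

After 1 electron has been removed, what remains? K⁺ is the bare [Ar] core; B⁺ still has 2 valence electrons; Ca⁺ still has 1 valence electron.
Breaking into a closed-shell core is much more expensive than removing a leftover valence electron — K has the largest IE_2 here.
Valence configurations: B⁺ [He]2s², Ca⁺ [Ar]4s¹.
Tabulated IE_2 (kJ/mol): K 3052, B 2427, Ca 1145.
Putting it together, IE_2: Ca < B < K.

Ca < B < K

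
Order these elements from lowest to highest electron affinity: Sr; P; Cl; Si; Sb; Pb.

Electron affinity generally becomes more exothermic across a period toward the halogens and less exothermic down a group.
Here both period and group differ, so the two effects have to be weighed against each other.
Pb > Sr: period and group pull opposite ways; the across-period shift dominates (35 vs 5 kJ/mol).
P > Pb: relative to Pb, both the across-period and down-group shifts push P's electron affinity up.
Sb > P: this pair runs against the simple trend — see the exception note.
Si > Sb: the two effects oppose for this pair; the down-group effect wins (134 vs 103 kJ/mol).
Cl > Si: both are in period 3; the period trend gives Cl the larger value.
Note the exception: Sb has a higher electron affinity than P, contrary to the simple trend — both are half-filled np³, but the pairing/repulsion penalty for the added electron shrinks as the p orbitals become larger and more diffuse down the group, and for Sb that outweighs the weaker nuclear attraction.
Note the exception: Si has a higher electron affinity than P, contrary to the simple trend — adding an electron to P's half-filled 3p³ is unfavourable, so Si (3p²) has the more exothermic EA.
Tabulated electron affinity (kJ/mol): Si 134, P 72, Cl 349, Sr 5, Sb 103, Pb 35.
So from lowest to highest: Sr < Pb < P < Sb < Si < Cl.

Sr < Pb < P < Sb < Si < Cl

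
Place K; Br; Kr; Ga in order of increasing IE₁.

K is in period 4, group 1; Ga is in period 4, group 13; Br is in period 4, group 17; Kr is in period 4, group 18.
Removing the outermost electron gets harder across a period and easier down a group.
All lie in period 4, so first ionization energy increases left to right.
So from lowest to highest: K < Ga < Br < Kr.

K, Ga, Br, Kr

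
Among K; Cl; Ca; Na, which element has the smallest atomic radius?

Cl

Na is in period 3, group 1; Cl is in period 3, group 17; K is in period 4, group 1; Ca is in period 4, group 2.
Moving right in a period, electrons are added to the same shell under a stronger nuclear pull, so atoms get smaller; moving down, a new shell is opened and atoms get larger.
Here both period and group differ, so the two effects have to be weighed against each other.
Na > Cl: both are in period 3; the period trend gives Na the larger value.
Ca > Na: the two effects oppose for this pair; the down-group effect wins (171 vs 155 pm).
K > Ca: K lies to the left of Ca in period 4, so the across-period effect alone puts K larger.
Approximate values (pm): Na 155, Cl 99, K 196, Ca 171.
The smallest atomic radius among these belongs to Cl.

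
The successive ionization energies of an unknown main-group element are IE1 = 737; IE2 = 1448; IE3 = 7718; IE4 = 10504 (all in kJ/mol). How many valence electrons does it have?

2

Look for the largest jump between consecutive ionization energies: IE3/IE2 ≈ 5.3, far larger than any earlier ratio.
That jump marks the point where a core electron is being removed. So the atom has 2 valence electrons.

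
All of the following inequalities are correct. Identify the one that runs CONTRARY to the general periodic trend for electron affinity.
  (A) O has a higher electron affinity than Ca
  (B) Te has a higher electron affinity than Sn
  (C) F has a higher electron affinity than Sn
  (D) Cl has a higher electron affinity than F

The general trend: electron affinity increases across a period and decreases down a group.
(A) O (period 2, group 16) vs Ca (period 4, group 2): the stated order agrees with the simple trend.
(B) Te (period 5, group 16) vs Sn (period 5, group 14): the stated order agrees with the simple trend.
(C) F (period 2, group 17) vs Sn (period 5, group 14): the stated order agrees with the simple trend.
(D) Cl (period 3, group 17) vs F (period 2, group 17): the stated order contradicts the simple trend.
The exception is (D): F's small 2p subshell makes the incoming electron feel strong e⁻–e⁻ repulsion, so Cl actually releases more energy on gaining an electron.

(D)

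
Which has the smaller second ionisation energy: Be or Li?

Be

IE_2 is the cost of taking one more electron from the +1 cation: Be⁺ still has 1 valence electron; Li⁺ is the bare [He] core.
Breaking into a closed-shell core is much more expensive than removing a leftover valence electron — Li has the largest IE_2 here.
Approximate IE_2 values (kJ/mol): Be 1757, Li 7298.
So the second ionization energies run Be < Li.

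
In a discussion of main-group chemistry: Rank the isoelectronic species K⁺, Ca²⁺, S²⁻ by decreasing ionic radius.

S²⁻ > K⁺ > Ca²⁺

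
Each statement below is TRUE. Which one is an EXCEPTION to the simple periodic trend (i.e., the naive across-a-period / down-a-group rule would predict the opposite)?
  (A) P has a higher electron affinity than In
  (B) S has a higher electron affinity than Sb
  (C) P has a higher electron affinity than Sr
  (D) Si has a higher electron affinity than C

The general trend: electron affinity increases across a period and decreases down a group.
(A) P (period 3, group 15) vs In (period 5, group 13): the stated order agrees with the simple trend.
(B) S (period 3, group 16) vs Sb (period 5, group 15): the stated order agrees with the simple trend.
(C) P (period 3, group 15) vs Sr (period 5, group 2): the stated order agrees with the simple trend.
(D) Si (period 3, group 14) vs C (period 2, group 14): the stated order contradicts the simple trend.
The exception is (D): Si's larger, more diffuse 3p orbitals accept an added electron slightly more readily than C's compact 2p.

(D)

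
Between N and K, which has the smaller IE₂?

After 1 electron has been removed, what remains? N⁺ still has 4 valence electrons; K⁺ is the bare [Ar] core.
Core electrons are held far more tightly than valence electrons, so K tops the IE_2 order.
Approximate IE_2 values (kJ/mol): N 2856, K 3052.
Hence IE_2: N < K.

N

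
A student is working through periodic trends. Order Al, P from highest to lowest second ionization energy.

P > Al

IE_2 is the cost of taking one more electron from the +1 cation: Al⁺ still has 2 valence electrons; P⁺ still has 4 valence electrons.
All are still removing valence electrons, so compare the +1 ions as you would atoms: IE_2 generally rises across a period (higher Z_eff) and falls down a group (larger shell), subject to the usual subshell exceptions.
Valence configurations: Al⁺ [Ne]3s², P⁺ [Ne]3s²3p².
Approximate IE_2 values (kJ/mol): Al 1817, P 1907.
So the second ionization energies run Al < P.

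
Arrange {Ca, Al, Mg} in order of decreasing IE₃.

Consider each +2 ion: Ca²⁺ is the bare [Ar] core; Al²⁺ still has 1 valence electron; Mg²⁺ is the bare [Ne] core.
Pulling an electron out of a noble-gas core costs far more than removing a remaining valence electron, so Ca and Mg sit at the high end of IE_3.
Approximate IE_3 values (kJ/mol): Ca 4912, Al 2745, Mg 7733.
Hence IE_3: Al < Ca < Mg.

Mg > Ca > Al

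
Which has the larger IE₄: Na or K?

Na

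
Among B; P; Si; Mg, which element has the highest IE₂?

The second ionization energy removes an electron from the +1 ion. For each element: B⁺ still has 2 valence electrons; P⁺ still has 4 valence electrons; Si⁺ still has 3 valence electrons; Mg⁺ still has 1 valence electron.
All are still removing valence electrons, so compare the +1 ions as you would atoms: IE_2 generally rises across a period (higher Z_eff) and falls down a group (larger shell), subject to the usual subshell exceptions.
Valence configurations: B⁺ [He]2s², P⁺ [Ne]3s²3p², Si⁺ [Ne]3s²3p¹, Mg⁺ [Ne]3s¹.
Tabulated IE_2 (kJ/mol): B 2427, P 1907, Si 1577, Mg 1451.
Putting it together, IE_2: Mg < Si < P < B.

B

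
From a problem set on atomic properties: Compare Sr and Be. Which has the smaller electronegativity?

Sr

Be is in period 2, group 2; Sr is in period 5, group 2.
Atoms toward the upper right of the periodic table pull bonding electrons most strongly.
All are in group 2, so electronegativity increases up the group.
So Sr has the smaller electronegativity (Sr < Be).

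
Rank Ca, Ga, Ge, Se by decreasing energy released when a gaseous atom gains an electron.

Se > Ge > Ga > Ca

Ca is in period 4, group 2; Ga is in period 4, group 13; Ge is in period 4, group 14; Se is in period 4, group 16.
EA tends to increase across a period and decrease down a group, though the pattern is less regular than for IE or radius.
All lie in period 4, so electron affinity increases left to right.
So from highest to lowest: Se > Ge > Ga > Ca.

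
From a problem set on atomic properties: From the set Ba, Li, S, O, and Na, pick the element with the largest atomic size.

Ba

Li is in period 2, group 1; O is in period 2, group 16; Na is in period 3, group 1; S is in period 3, group 16; Ba is in period 6, group 2.
Moving right in a period, electrons are added to the same shell under a stronger nuclear pull, so atoms get smaller; moving down, a new shell is opened and atoms get larger.
These span different periods and groups, so the two trends combine.
S > O: S sits below O in group 16, so the down-group effect alone puts S larger.
Li > S: period and group pull opposite ways; the across-period shift dominates (133 vs 103 pm).
Na > Li: Na sits below Li in group 1, so the down-group effect alone puts Na larger.
Ba > Na: period and group pull opposite ways; the down-group shift dominates (196 vs 155 pm).
Approximate values (pm): Li 133, O 63, Na 155, S 103, Ba 196.
The largest atomic size among these belongs to Ba.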